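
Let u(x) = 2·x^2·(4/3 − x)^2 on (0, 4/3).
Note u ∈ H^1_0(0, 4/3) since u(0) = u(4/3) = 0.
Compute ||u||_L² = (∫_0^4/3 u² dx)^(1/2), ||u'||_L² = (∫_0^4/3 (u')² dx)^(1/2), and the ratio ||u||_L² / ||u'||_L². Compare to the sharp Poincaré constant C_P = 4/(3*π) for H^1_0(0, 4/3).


||u||_L² / ||u'||_L² = 2*sqrt(3)/9 < C_P = 4/(3*π).

u(x) = 2·x^2·(4/3 − x)^2, so u'(x) = 8*x*(3*x - 4)*(3*x - 2)/9.
u(x) = 2·x^2·(4/3 − x)^2 vanishes at x = 0 and x = 4/3, so u ∈ H^1_0(0, 4/3). Differentiate via the product rule and integrate the resulting polynomials term by term.
  ∫_0^4/3 u² dx = ∫_0^4/3 (4*x^8 - 64*x^7/3 + 128*x^6/3 - 1024*x^5/27 + 1024*x^4/81) dx. Term by term:
    ∫_0^4/3 4*x^8 dx = 1048576/177147;  ∫_0^4/3 -64*x^7/3 dx = -524288/19683;  ∫_0^4/3 128*x^6/3 dx = 2097152/45927;
    ∫_0^4/3 -1024*x^5/27 dx = -2097152/59049;  ∫_0^4/3 1024*x^4/81 dx = 1048576/98415.
  Sum: 1048576/177147 − 524288/19683 + 2097152/45927 − 2097152/59049 + 1048576/98415 = 524288/6200145.
  ∫_0^4/3 (u')² dx = ∫_0^4/3 (64*x^6 - 256*x^5 + 3328*x^4/9 - 2048*x^3/9 + 4096*x^2/81) dx. Term by term:
    ∫_0^4/3 64*x^6 dx = 1048576/15309;  ∫_0^4/3 -256*x^5 dx = -524288/2187;  ∫_0^4/3 3328*x^4/9 dx = 3407872/10935;
    ∫_0^4/3 -2048*x^3/9 dx = -131072/729;  ∫_0^4/3 4096*x^2/81 dx = 262144/6561.
  Sum: 1048576/15309 − 524288/2187 + 3407872/10935 − 131072/729 + 262144/6561 = 131072/229635.
∫_0^4/3 u² dx = 524288/6200145, so ||u||_L² = 512*sqrt(210)/25515.
∫_0^4/3 (u')² dx = 131072/229635, so ||u'||_L² = 256*sqrt(70)/2835.
Ratio ||u||_L² / ||u'||_L² = 2*sqrt(3)/9.
Sharp Poincaré constant on H^1_0(0, 4/3) is C_P = L/π = 4/(3*π), achieved by sin(3*π/4·x).
A polynomial bump cannot attain the sharp Poincaré constant (only the first sine eigenfunction does), so the ratio is strictly less than C_P, consistent with ||u||_L² ≤ C_P ||u'||_L².


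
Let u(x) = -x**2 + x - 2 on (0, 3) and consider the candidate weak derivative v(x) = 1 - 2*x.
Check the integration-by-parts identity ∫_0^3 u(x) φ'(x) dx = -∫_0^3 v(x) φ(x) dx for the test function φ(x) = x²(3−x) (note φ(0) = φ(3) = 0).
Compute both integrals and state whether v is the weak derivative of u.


LHS = 351/20, RHS = 351/20. Yes, v = u' weakly.

u(x) = -x**2 + x - 2, classical derivative u'(x) = 1 - 2*x.
φ(x) = x²(3−x), so φ'(x) = 3*x*(2 - x).
Note φ(0) = φ(3) = 0, so the boundary term u·φ vanishes.
LHS = ∫_0^3 u(x) φ'(x) dx = ∫_0^3 (3*x^4 - 9*x^3 + 12*x^2 - 12*x) dx. Term by term:
  ∫_0^3 3*x^4 dx = 729/5;  ∫_0^3 -9*x^3 dx = -729/4;  ∫_0^3 12*x^2 dx = 108;
  ∫_0^3 -12*x dx = -54.
Sum: 729/5 − 729/4 + 108 − 54 = 351/20.
So LHS = 351/20.
∫_0^3 v(x) φ(x) dx = ∫_0^3 (2*x^4 - 7*x^3 + 3*x^2) dx. Term by term:
  ∫_0^3 2*x^4 dx = 486/5;  ∫_0^3 -7*x^3 dx = -567/4;  ∫_0^3 3*x^2 dx = 27.
Sum: 486/5 − 567/4 + 27 = -351/20.
So RHS = -∫_0^3 v(x) φ(x) dx = 351/20.
LHS = RHS, so the identity holds for this test φ.
Moreover u is smooth here and v(x) = u'(x) = 1 - 2*x pointwise, so the identity holds for every test function. Hence v is the weak derivative of u.


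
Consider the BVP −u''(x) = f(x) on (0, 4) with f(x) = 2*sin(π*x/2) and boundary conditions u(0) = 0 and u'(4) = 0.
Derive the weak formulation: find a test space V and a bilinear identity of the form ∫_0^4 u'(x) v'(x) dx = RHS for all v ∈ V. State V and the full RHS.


V = {v ∈ H^1(0, 4) : v(0) = 0} (test functions vanish at x = 0 where u is specified); weak form: ∫_0^4 u'v' dx = ∫_0^4 (2*sin(π*x/2)) v dx for all v ∈ V.

Multiply both sides by a test function v and integrate from 0 to 4:
  ∫_0^4 −u''(x) v(x) dx = ∫_0^4 f(x) v(x) dx.
Integrate the LHS by parts once:
  ∫_0^4 −u'' v dx = −[u'(x) v(x)]_0^4 + ∫_0^4 u'(x) v'(x) dx.
Thus ∫_0^4 u'(x) v'(x) dx = ∫_0^4 f(x) v(x) dx + [u'(x) v(x)]_0^4.
Choose V so that boundary terms are either known or forced to vanish.
Mixed BC: u(0) = 0 (Dirichlet) and u'(4) = 0 (Neumann). Define V = {v ∈ H^1(0, 4) : v(0) = 0}. Then [u' v]_0^4 = u'(4)·v(4) − u'(0)·0 = 0.
Weak formulation: find u (satisfying any essential BC) such that ∫_0^4 u'(x) v'(x) dx = ∫_0^4 f v dx for all v ∈ V (Dirichlet at 0 absorbed into V; the Neumann datum at x = 4 is zero, so no boundary term remains).
Substituting f(x) = 2*sin(π*x/2), the right-hand side is ∫_0^4 (2*sin(π*x/2)) v dx.


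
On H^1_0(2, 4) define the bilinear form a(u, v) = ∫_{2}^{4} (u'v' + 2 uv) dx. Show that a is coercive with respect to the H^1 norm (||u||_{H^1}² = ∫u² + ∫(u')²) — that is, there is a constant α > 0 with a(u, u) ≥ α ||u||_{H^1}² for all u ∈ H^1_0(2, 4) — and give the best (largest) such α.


α = 1

Coercivity of a(·,·) on H^1_0(2, 4) means a(u, u) ≥ α ||u||_{H^1}² for every u ∈ H^1_0.
The interval has length L = 2, and Poincaré/coercivity depend only on L. Here a(u, u) = ∫(u')² + (2)·∫u².
Here c = 2 ≥ 1, so a(u,u) = ∫(u')² + c∫u² ≥ ∫(u')² + ∫u² = ||u||_{H^1}², i.e. α = 1 works. No larger α is possible: a(u,u) ≥ α||u||_{H^1}² means (1−α)∫(u')² ≥ (α−c)∫u², and for the modes u_n = sin(nπ(x−x₀)/L) (x₀ the left endpoint) one has ∫u_n²/∫(u_n')² = (L/(nπ))² → 0, so a(u_n,u_n)/||u_n||_{H^1}² → 1. Hence the optimal constant is α = 1.
Therefore α = 1.


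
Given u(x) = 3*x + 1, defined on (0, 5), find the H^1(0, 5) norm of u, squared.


||u||_{H^1}^2 = 500

The H^1 norm (squared) on an interval (0, L) is
  ||u||_{H^1}^2 = ∫_0^L u(x)^2 dx + ∫_0^L u'(x)^2 dx.
Compute u'(x) = 3.
Then u(x)^2 = 9*x**2 + 6*x + 1 and u'(x)^2 = 9.
Integrate each monomial from 0 to 5 using ∫_0^5 c·x^n dx = c·5^(n+1)/(n+1):
  ∫_0^5 u(x)^2 dx = ∫_0^5 (9*x^2 + 6*x + 1) dx. Term by term:
    ∫_0^5 9*x^2 dx = 375;  ∫_0^5 6*x dx = 75;  ∫_0^5 1 dx = 5.
  Sum: 375 + 75 + 5 = 455.
  ∫_0^5 u'(x)^2 dx = ∫_0^5 (9) dx. Term by term:
    ∫_0^5 9 dx = 45.
Adding: ||u||_{H^1}^2 = 455 + 45 = 500.


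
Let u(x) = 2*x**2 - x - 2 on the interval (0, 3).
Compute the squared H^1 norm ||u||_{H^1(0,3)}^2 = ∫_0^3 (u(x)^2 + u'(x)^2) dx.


||u||_{H^1}^2 = 957/5

The H^1 norm (squared) on an interval (0, L) is
  ||u||_{H^1}^2 = ∫_0^L u(x)^2 dx + ∫_0^L u'(x)^2 dx.
Compute u'(x) = 4*x - 1.
Then u(x)^2 = 4*x**4 - 4*x**3 - 7*x**2 + 4*x + 4 and u'(x)^2 = 16*x**2 - 8*x + 1.
Integrate each monomial from 0 to 3 using ∫_0^3 c·x^n dx = c·3^(n+1)/(n+1):
  ∫_0^3 u(x)^2 dx = ∫_0^3 (4*x^4 - 4*x^3 - 7*x^2 + 4*x + 4) dx. Term by term:
    ∫_0^3 4*x^4 dx = 972/5;  ∫_0^3 -4*x^3 dx = -81;  ∫_0^3 -7*x^2 dx = -63;
    ∫_0^3 4*x dx = 18;  ∫_0^3 4 dx = 12.
  Sum: 972/5 − 81 − 63 + 18 + 12 = 402/5.
  ∫_0^3 u'(x)^2 dx = ∫_0^3 (16*x^2 - 8*x + 1) dx. Term by term:
    ∫_0^3 16*x^2 dx = 144;  ∫_0^3 -8*x dx = -36;  ∫_0^3 1 dx = 3.
  Sum: 144 − 36 + 3 = 111.
Adding: ||u||_{H^1}^2 = 402/5 + 111 = 957/5.


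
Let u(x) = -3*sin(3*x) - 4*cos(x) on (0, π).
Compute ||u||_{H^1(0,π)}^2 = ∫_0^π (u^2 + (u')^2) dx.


||u||_{H^1(0,π)}^2 = 61*π

u'(x) = 4*sin(x) - 9*cos(3*x).
Expand u² and (u')² and integrate term by term on (0, π), using: for integers n ≥ 1, ∫_0^π sin²(nx) dx = ∫_0^π cos²(nx) dx = π/2; for n ≠ n', ∫_0^π sin(nx)sin(n'x) dx = ∫_0^π cos(nx)cos(n'x) dx = 0; and by product-to-sum, ∫_0^π sin(nx)cos(n'x) dx = ½∫_0^π [sin((n+n')x) + sin((n−n')x)] dx, which is 0 when n+n' is even and 2n/(n²−n'²) when n+n' is odd (it need not vanish on (0, π)).
  u² squared terms: (-4)²·∫cos(x)² dx = 16·π/2 = 8*π;  (-3)²·∫sin(3x)² dx = 9·π/2 = 9*π/2.
  u² cross terms: 2·(-4)·(-3)·∫cos(x)·sin(3x) dx = 24·(0) = 0.
  So ∫_0^π u² dx = 8*π + 9*π/2 + 0 = 25*π/2.
  (u')² squared terms: (-9)²·∫cos(3x)² dx = 81·π/2 = 81*π/2;  (4)²·∫sin(x)² dx = 16·π/2 = 8*π.
  (u')² cross terms: 2·(-9)·(4)·∫cos(3x)·sin(x) dx = -72·(0) = 0.
  So ∫_0^π (u')² dx = 81*π/2 + 8*π + 0 = 97*π/2.
||u||_{H^1}^2 = (25*π/2) + (97*π/2) = 61*π.


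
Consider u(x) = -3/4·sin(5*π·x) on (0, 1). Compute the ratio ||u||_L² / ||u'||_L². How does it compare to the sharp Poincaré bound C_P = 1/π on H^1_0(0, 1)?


||u||_L² / ||u'||_L² = 1/(5*π) < C_P = 1/π.

u(x) = -3/4·sin(5*π·x), so u'(x) = -15*π*cos(5*π*x)/4.
Writing u(x) = A·sin(kπx/L) with A = -3/4 and k = 5, use ∫_0^L sin²(kπx/L) dx = L/2 and ∫_0^L cos²(kπx/L) dx = L/2.
u² = 9/16·sin²(5*π·x) and (u')² = 225*π^2/16·cos²(5*π·x), and each of sin², cos² integrates to L/2 = 1/2 over (0, 1).
∫_0^1 u² dx = 9/32, so ||u||_L² = 3*sqrt(2)/8.
∫_0^1 (u')² dx = 225*π^2/32, so ||u'||_L² = 15*sqrt(2)*π/8.
Ratio ||u||_L² / ||u'||_L² = 1/(5*π).
Sharp Poincaré constant on H^1_0(0, 1) is C_P = L/π = 1/π, achieved by sin(π·x).
This is the k = 5 harmonic; the ratio L/(kπ) is strictly less than C_P = L/π, consistent with the sharp inequality ||u||_L² ≤ C_P ||u'||_L².


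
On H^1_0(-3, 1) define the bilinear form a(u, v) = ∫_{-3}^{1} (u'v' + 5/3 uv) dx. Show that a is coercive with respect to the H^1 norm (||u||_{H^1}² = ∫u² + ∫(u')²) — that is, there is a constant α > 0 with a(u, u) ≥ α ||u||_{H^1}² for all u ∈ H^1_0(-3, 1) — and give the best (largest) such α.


α = 1

Coercivity of a(·,·) on H^1_0(-3, 1) means a(u, u) ≥ α ||u||_{H^1}² for every u ∈ H^1_0.
The interval has length L = 4, and Poincaré/coercivity depend only on L. Here a(u, u) = ∫(u')² + (5/3)·∫u².
Here c = 5/3 ≥ 1, so a(u,u) = ∫(u')² + c∫u² ≥ ∫(u')² + ∫u² = ||u||_{H^1}², i.e. α = 1 works. No larger α is possible: a(u,u) ≥ α||u||_{H^1}² means (1−α)∫(u')² ≥ (α−c)∫u², and for the modes u_n = sin(nπ(x−x₀)/L) (x₀ the left endpoint) one has ∫u_n²/∫(u_n')² = (L/(nπ))² → 0, so a(u_n,u_n)/||u_n||_{H^1}² → 1. Hence the optimal constant is α = 1.
Therefore α = 1.


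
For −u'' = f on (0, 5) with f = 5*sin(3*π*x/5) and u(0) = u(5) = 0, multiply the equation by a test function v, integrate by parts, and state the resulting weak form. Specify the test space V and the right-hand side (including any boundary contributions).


V = H^1_0(0, 5) (so v(0) = v(5) = 0); weak form: ∫_0^5 u'v' dx = ∫_0^5 (5*sin(3*π*x/5)) v dx for all v ∈ V.

Multiply both sides by a test function v and integrate from 0 to 5:
  ∫_0^5 −u''(x) v(x) dx = ∫_0^5 f(x) v(x) dx.
Integrate the LHS by parts once:
  ∫_0^5 −u'' v dx = −[u'(x) v(x)]_0^5 + ∫_0^5 u'(x) v'(x) dx.
Thus ∫_0^5 u'(x) v'(x) dx = ∫_0^5 f(x) v(x) dx + [u'(x) v(x)]_0^5.
Choose V so that boundary terms are either known or forced to vanish.
u is Dirichlet: u(0) = u(5) = 0. Let V = H^1_0(0, 5); then v(0) = v(5) = 0, and [u' v]_0^5 = 0.
Weak formulation: find u (satisfying any essential BC) such that ∫_0^5 u'(x) v'(x) dx = ∫_0^5 f v dx for all v ∈ V.
Substituting f(x) = 5*sin(3*π*x/5), the right-hand side is ∫_0^5 (5*sin(3*π*x/5)) v dx.


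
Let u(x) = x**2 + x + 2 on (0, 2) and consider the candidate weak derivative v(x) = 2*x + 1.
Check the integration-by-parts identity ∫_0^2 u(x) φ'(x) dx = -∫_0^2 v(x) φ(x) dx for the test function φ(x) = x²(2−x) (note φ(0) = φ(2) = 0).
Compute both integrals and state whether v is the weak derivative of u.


LHS = -68/15, RHS = -68/15. Yes, v = u' weakly.

u(x) = x**2 + x + 2, classical derivative u'(x) = 2*x + 1.
φ(x) = x²(2−x), so φ'(x) = x*(4 - 3*x).
Note φ(0) = φ(2) = 0, so the boundary term u·φ vanishes.
LHS = ∫_0^2 u(x) φ'(x) dx = ∫_0^2 (-3*x^4 + x^3 - 2*x^2 + 8*x) dx. Term by term:
  ∫_0^2 -3*x^4 dx = -96/5;  ∫_0^2 x^3 dx = 4;  ∫_0^2 -2*x^2 dx = -16/3;
  ∫_0^2 8*x dx = 16.
Sum: -96/5 + 4 − 16/3 + 16 = -68/15.
So LHS = -68/15.
∫_0^2 v(x) φ(x) dx = ∫_0^2 (-2*x^4 + 3*x^3 + 2*x^2) dx. Term by term:
  ∫_0^2 -2*x^4 dx = -64/5;  ∫_0^2 3*x^3 dx = 12;  ∫_0^2 2*x^2 dx = 16/3.
Sum: -64/5 + 12 + 16/3 = 68/15.
So RHS = -∫_0^2 v(x) φ(x) dx = -68/15.
LHS = RHS, so the identity holds for this test φ.
Moreover u is smooth here and v(x) = u'(x) = 2*x + 1 pointwise, so the identity holds for every test function. Hence v is the weak derivative of u.


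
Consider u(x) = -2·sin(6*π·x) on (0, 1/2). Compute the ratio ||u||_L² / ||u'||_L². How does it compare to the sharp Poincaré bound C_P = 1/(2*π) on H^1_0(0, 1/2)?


||u||_L² / ||u'||_L² = 1/(6*π) < C_P = 1/(2*π).

u(x) = -2·sin(6*π·x), so u'(x) = -12*π*cos(6*π*x).
Writing u(x) = A·sin(kπx/L) with A = -2 and k = 3, use ∫_0^L sin²(kπx/L) dx = L/2 and ∫_0^L cos²(kπx/L) dx = L/2.
u² = 4·sin²(6*π·x) and (u')² = 144*π^2·cos²(6*π·x), and each of sin², cos² integrates to L/2 = 1/4 over (0, 1/2).
∫_0^1/2 u² dx = 1, so ||u||_L² = 1.
∫_0^1/2 (u')² dx = 36*π^2, so ||u'||_L² = 6*π.
Ratio ||u||_L² / ||u'||_L² = 1/(6*π).
Sharp Poincaré constant on H^1_0(0, 1/2) is C_P = L/π = 1/(2*π), achieved by sin(2*π·x).
This is the k = 3 harmonic; the ratio L/(kπ) is strictly less than C_P = L/π, consistent with the sharp inequality ||u||_L² ≤ C_P ||u'||_L².


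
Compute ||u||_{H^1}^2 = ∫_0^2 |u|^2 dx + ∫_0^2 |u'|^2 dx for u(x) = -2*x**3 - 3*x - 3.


||u||_{H^1}^2 = 21712/35

The H^1 norm (squared) on an interval (0, L) is
  ||u||_{H^1}^2 = ∫_0^L u(x)^2 dx + ∫_0^L u'(x)^2 dx.
Compute u'(x) = -6*x**2 - 3.
Then u(x)^2 = 4*x**6 + 12*x**4 + 12*x**3 + 9*x**2 + 18*x + 9 and u'(x)^2 = 36*x**4 + 36*x**2 + 9.
Integrate each monomial from 0 to 2 using ∫_0^2 c·x^n dx = c·2^(n+1)/(n+1):
  ∫_0^2 u(x)^2 dx = ∫_0^2 (4*x^6 + 12*x^4 + 12*x^3 + 9*x^2 + 18*x + 9) dx. Term by term:
    ∫_0^2 4*x^6 dx = 512/7;  ∫_0^2 12*x^4 dx = 384/5;  ∫_0^2 12*x^3 dx = 48;
    ∫_0^2 9*x^2 dx = 24;  ∫_0^2 18*x dx = 36;  ∫_0^2 9 dx = 18.
  Sum: 512/7 + 384/5 + 48 + 24 + 36 + 18 = 9658/35.
  ∫_0^2 u'(x)^2 dx = ∫_0^2 (36*x^4 + 36*x^2 + 9) dx. Term by term:
    ∫_0^2 36*x^4 dx = 1152/5;  ∫_0^2 36*x^2 dx = 96;  ∫_0^2 9 dx = 18.
  Sum: 1152/5 + 96 + 18 = 1722/5.
Adding: ||u||_{H^1}^2 = 9658/35 + 1722/5 = 21712/35.


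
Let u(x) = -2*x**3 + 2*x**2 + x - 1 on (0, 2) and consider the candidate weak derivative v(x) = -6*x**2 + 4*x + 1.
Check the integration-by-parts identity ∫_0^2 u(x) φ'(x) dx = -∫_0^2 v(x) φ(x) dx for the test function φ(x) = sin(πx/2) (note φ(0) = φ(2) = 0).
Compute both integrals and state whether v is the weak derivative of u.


LHS = -192/π^3 + 28/π, RHS = -192/π^3 + 28/π. Yes, v = u' weakly.

u(x) = -2*x**3 + 2*x**2 + x - 1, classical derivative u'(x) = -6*x**2 + 4*x + 1.
φ(x) = sin(πx/2), so φ'(x) = π*cos(π*x/2)/2.
Note φ(0) = φ(2) = 0, so the boundary term u·φ vanishes.
LHS = ∫_0^2 u(x) φ'(x) dx = ∫_0^2 (-π*x^3*cos(π*x/2) + π*x^2*cos(π*x/2) + π*x*cos(π*x/2)/2 - π*cos(π*x/2)/2) dx. Term by term:
  ∫_0^2 -π*cos(π*x/2)/2 dx = 0;  ∫_0^2 π*x^2*cos(π*x/2) dx = -16/π;  ∫_0^2 π*x*cos(π*x/2)/2 dx = -4/π;
  ∫_0^2 -π*x^3*cos(π*x/2) dx = -192/π^3 + 48/π.
Sum: 0 − 16/π − 4/π + -192/π^3 + 48/π = -192/π^3 + 28/π.
So LHS = -192/π^3 + 28/π.
∫_0^2 v(x) φ(x) dx = ∫_0^2 (-6*x^2*sin(π*x/2) + 4*x*sin(π*x/2) + sin(π*x/2)) dx. Term by term:
  ∫_0^2 -6*x^2*sin(π*x/2) dx = -48/π + 192/π^3;  ∫_0^2 4*x*sin(π*x/2) dx = 16/π;  ∫_0^2 sin(π*x/2) dx = 4/π.
Sum: -48/π + 192/π^3 + 16/π + 4/π = -28/π + 192/π^3.
So RHS = -∫_0^2 v(x) φ(x) dx = -192/π^3 + 28/π.
LHS = RHS, so the identity holds for this test φ.
Moreover u is smooth here and v(x) = u'(x) = -6*x**2 + 4*x + 1 pointwise, so the identity holds for every test function. Hence v is the weak derivative of u.


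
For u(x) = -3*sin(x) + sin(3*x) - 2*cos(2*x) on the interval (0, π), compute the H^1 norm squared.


||u||_{H^1(0,π)}^2 = -64 + 24*π

u'(x) = 4*sin(2*x) - 3*cos(x) + 3*cos(3*x).
Expand u² and (u')² and integrate term by term on (0, π), using: for integers n ≥ 1, ∫_0^π sin²(nx) dx = ∫_0^π cos²(nx) dx = π/2; for n ≠ n', ∫_0^π sin(nx)sin(n'x) dx = ∫_0^π cos(nx)cos(n'x) dx = 0; and by product-to-sum, ∫_0^π sin(nx)cos(n'x) dx = ½∫_0^π [sin((n+n')x) + sin((n−n')x)] dx, which is 0 when n+n' is even and 2n/(n²−n'²) when n+n' is odd (it need not vanish on (0, π)).
  u² squared terms: (-3)²·∫sin(x)² dx = 9·π/2 = 9*π/2;  (-2)²·∫cos(2x)² dx = 4·π/2 = 2*π;  (1)²·∫sin(3x)² dx = 1·π/2 = π/2.
  u² cross terms: 2·(-3)·(-2)·∫sin(x)·cos(2x) dx = 12·(-2/3) = -8;  2·(-3)·(1)·∫sin(x)·sin(3x) dx = -6·(0) = 0;  2·(-2)·(1)·∫cos(2x)·sin(3x) dx = -4·(6/5) = -24/5.
  So ∫_0^π u² dx = 9*π/2 + 2*π + π/2 − 8 + 0 − 24/5 = -64/5 + 7*π.
  (u')² squared terms: (-3)²·∫cos(x)² dx = 9·π/2 = 9*π/2;  (3)²·∫cos(3x)² dx = 9·π/2 = 9*π/2;  (4)²·∫sin(2x)² dx = 16·π/2 = 8*π.
  (u')² cross terms: 2·(-3)·(3)·∫cos(x)·cos(3x) dx = -18·(0) = 0;  2·(-3)·(4)·∫cos(x)·sin(2x) dx = -24·(4/3) = -32;  2·(3)·(4)·∫cos(3x)·sin(2x) dx = 24·(-4/5) = -96/5.
  So ∫_0^π (u')² dx = 9*π/2 + 9*π/2 + 8*π + 0 − 32 − 96/5 = -256/5 + 17*π.
||u||_{H^1}^2 = (-64/5 + 7*π) + (-256/5 + 17*π) = -64 + 24*π.


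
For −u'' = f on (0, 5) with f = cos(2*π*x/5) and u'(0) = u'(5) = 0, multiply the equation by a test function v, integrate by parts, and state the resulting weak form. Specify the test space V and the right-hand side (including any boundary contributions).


V = H^1(0, 5) (no boundary constraint on v; u is determined up to an additive constant); weak form: ∫_0^5 u'v' dx = ∫_0^5 (cos(2*π*x/5)) v dx for all v ∈ V.

Multiply both sides by a test function v and integrate from 0 to 5:
  ∫_0^5 −u''(x) v(x) dx = ∫_0^5 f(x) v(x) dx.
Integrate the LHS by parts once:
  ∫_0^5 −u'' v dx = −[u'(x) v(x)]_0^5 + ∫_0^5 u'(x) v'(x) dx.
Thus ∫_0^5 u'(x) v'(x) dx = ∫_0^5 f(x) v(x) dx + [u'(x) v(x)]_0^5.
Choose V so that boundary terms are either known or forced to vanish.
u has homogeneous Neumann: u'(0) = u'(5) = 0. So [u' v]_0^5 = 0·v(5) − 0·v(0) = 0 for any v; take V = H^1(0, 5).
Weak formulation: find u (satisfying any essential BC) such that ∫_0^5 u'(x) v'(x) dx = ∫_0^5 f v dx for all v ∈ V (homogeneous Neumann, so boundary terms vanish).
Substituting f(x) = cos(2*π*x/5), the right-hand side is ∫_0^5 (cos(2*π*x/5)) v dx.
Compatibility check (pure Neumann): taking v ≡ 1 ∈ V gives 0 = ∫_0^5 f dx + (0) − (0), i.e. ∫_0^5 f dx must equal u'(0) − u'(5) = 0. Indeed ∫_0^5 (cos(2*π*x/5)) dx = 0, so the data are compatible. The solution is then unique only up to an additive constant (fix it e.g. by requiring ∫_0^5 u dx = 0).


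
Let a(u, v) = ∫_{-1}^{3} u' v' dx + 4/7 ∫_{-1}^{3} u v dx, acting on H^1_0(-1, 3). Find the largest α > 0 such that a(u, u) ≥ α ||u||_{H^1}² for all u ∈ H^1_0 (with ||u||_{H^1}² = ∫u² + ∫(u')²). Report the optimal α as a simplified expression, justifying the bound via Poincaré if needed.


α = (64/7 + π^2)/(π^2 + 16)

Coercivity of a(·,·) on H^1_0(-1, 3) means a(u, u) ≥ α ||u||_{H^1}² for every u ∈ H^1_0.
The interval has length L = 4, and Poincaré/coercivity depend only on L. Here a(u, u) = ∫(u')² + (4/7)·∫u².
Here 0 < c = 4/7 < 1. The condition a(u,u) ≥ α||u||_{H^1}² reads (1−α)∫(u')² ≥ (α−c)∫u². Any admissible α is ≤ 1 (rapidly oscillating u have ∫u²/∫(u')² → 0), and α = 1 would force 0 ≥ (1−c)∫u², impossible since c < 1; so 1−α > 0. By the sharp Poincaré inequality on H^1_0 of an interval of length L, ∫(u')² ≥ (π/L)²∫u² with equality for the first sine mode sin(π(x−x₀)/L) (x₀ the left endpoint), so the inequality holds for all u iff (1−α)(π/L)² ≥ α − c, i.e. α ≤ ((π/L)² + c)/((π/L)² + 1) = (1 + c(L/π)²)/(1 + (L/π)²). With (π/L)² = π^2/16 and c = 4/7, the largest admissible constant is α = ((π/L)² + c)/((π/L)² + 1).
Simplifying, α = (64/7 + π^2)/(π^2 + 16).


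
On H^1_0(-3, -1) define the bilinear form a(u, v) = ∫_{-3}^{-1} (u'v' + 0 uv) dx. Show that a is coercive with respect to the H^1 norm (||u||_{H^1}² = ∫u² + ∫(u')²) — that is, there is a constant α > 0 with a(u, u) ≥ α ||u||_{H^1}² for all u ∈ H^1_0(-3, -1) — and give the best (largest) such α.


α = π^2/(4 + π^2)

Coercivity of a(·,·) on H^1_0(-3, -1) means a(u, u) ≥ α ||u||_{H^1}² for every u ∈ H^1_0.
The interval has length L = 2, and Poincaré/coercivity depend only on L. Here a(u, u) = ∫(u')² + (0)·∫u².
Here c = 0, so a(u,u) = ∫(u')² alone. The condition a(u,u) ≥ α||u||_{H^1}² reads (1−α)∫(u')² ≥ (α−c)∫u². Any admissible α is ≤ 1 (rapidly oscillating u have ∫u²/∫(u')² → 0), and α = 1 would force 0 ≥ (1−c)∫u², impossible since c < 1; so 1−α > 0. By the sharp Poincaré inequality on H^1_0 of an interval of length L, ∫(u')² ≥ (π/L)²∫u² with equality for the first sine mode sin(π(x−x₀)/L) (x₀ the left endpoint), so the inequality holds for all u iff (1−α)(π/L)² ≥ α − c, i.e. α ≤ ((π/L)² + c)/((π/L)² + 1) = (1 + c(L/π)²)/(1 + (L/π)²). (Direct route, valid since c ≤ 0: Poincaré gives c∫u² ≥ c(L/π)²∫(u')², so a(u,u) ≥ (1 + c(L/π)²)∫(u')², while ||u||_{H^1}² ≤ (1 + (L/π)²)∫(u')²; dividing yields the same α.) With (π/L)² = π^2/4 and c = 0, the largest admissible constant is α = ((π/L)² + c)/((π/L)² + 1).
Simplifying, α = π^2/(4 + π^2).


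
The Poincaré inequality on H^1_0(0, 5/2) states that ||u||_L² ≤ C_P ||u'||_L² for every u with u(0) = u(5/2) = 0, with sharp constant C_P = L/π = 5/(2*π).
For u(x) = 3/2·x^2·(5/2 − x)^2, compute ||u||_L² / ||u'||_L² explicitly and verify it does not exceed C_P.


||u||_L² / ||u'||_L² = 5*sqrt(3)/12 < C_P = 5/(2*π).

u(x) = 3/2·x^2·(5/2 − x)^2, so u'(x) = 3*x*(2*x - 5)*(4*x - 5)/4.
u(x) = 3/2·x^2·(5/2 − x)^2 vanishes at x = 0 and x = 5/2, so u ∈ H^1_0(0, 5/2). Differentiate via the product rule and integrate the resulting polynomials term by term.
  ∫_0^5/2 u² dx = ∫_0^5/2 (9*x^8/4 - 45*x^7/2 + 675*x^6/8 - 1125*x^5/8 + 5625*x^4/64) dx. Term by term:
    ∫_0^5/2 9*x^8/4 dx = 1953125/2048;  ∫_0^5/2 -45*x^7/2 dx = -17578125/4096;  ∫_0^5/2 675*x^6/8 dx = 52734375/7168;
    ∫_0^5/2 -1125*x^5/8 dx = -5859375/1024;  ∫_0^5/2 5625*x^4/64 dx = 3515625/2048.
  Sum: 1953125/2048 − 17578125/4096 + 52734375/7168 − 5859375/1024 + 3515625/2048 = 390625/28672.
  ∫_0^5/2 (u')² dx = ∫_0^5/2 (36*x^6 - 270*x^5 + 2925*x^4/4 - 3375*x^3/4 + 5625*x^2/16) dx. Term by term:
    ∫_0^5/2 36*x^6 dx = 703125/224;  ∫_0^5/2 -270*x^5 dx = -703125/64;  ∫_0^5/2 2925*x^4/4 dx = 1828125/128;
    ∫_0^5/2 -3375*x^3/4 dx = -2109375/256;  ∫_0^5/2 5625*x^2/16 dx = 234375/128.
  Sum: 703125/224 − 703125/64 + 1828125/128 − 2109375/256 + 234375/128 = 46875/1792.
∫_0^5/2 u² dx = 390625/28672, so ||u||_L² = 625*sqrt(7)/448.
∫_0^5/2 (u')² dx = 46875/1792, so ||u'||_L² = 125*sqrt(21)/112.
Ratio ||u||_L² / ||u'||_L² = 5*sqrt(3)/12.
Sharp Poincaré constant on H^1_0(0, 5/2) is C_P = L/π = 5/(2*π), achieved by sin(2*π/5·x).
A polynomial bump cannot attain the sharp Poincaré constant (only the first sine eigenfunction does), so the ratio is strictly less than C_P, consistent with ||u||_L² ≤ C_P ||u'||_L².


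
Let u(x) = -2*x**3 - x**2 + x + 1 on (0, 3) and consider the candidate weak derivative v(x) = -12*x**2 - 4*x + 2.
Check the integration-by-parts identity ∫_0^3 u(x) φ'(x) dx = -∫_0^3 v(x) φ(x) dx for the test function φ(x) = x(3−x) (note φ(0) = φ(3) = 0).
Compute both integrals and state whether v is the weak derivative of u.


LHS = 819/10, RHS = 819/5. No, v is not the weak derivative of u.

u(x) = -2*x**3 - x**2 + x + 1, classical derivative u'(x) = -6*x**2 - 2*x + 1.
φ(x) = x(3−x), so φ'(x) = 3 - 2*x.
Note φ(0) = φ(3) = 0, so the boundary term u·φ vanishes.
LHS = ∫_0^3 u(x) φ'(x) dx = ∫_0^3 (4*x^4 - 4*x^3 - 5*x^2 + x + 3) dx. Term by term:
  ∫_0^3 4*x^4 dx = 972/5;  ∫_0^3 -4*x^3 dx = -81;  ∫_0^3 -5*x^2 dx = -45;
  ∫_0^3 x dx = 9/2;  ∫_0^3 3 dx = 9.
Sum: 972/5 − 81 − 45 + 9/2 + 9 = 819/10.
So LHS = 819/10.
∫_0^3 v(x) φ(x) dx = ∫_0^3 (12*x^4 - 32*x^3 - 14*x^2 + 6*x) dx. Term by term:
  ∫_0^3 12*x^4 dx = 2916/5;  ∫_0^3 -32*x^3 dx = -648;  ∫_0^3 -14*x^2 dx = -126;
  ∫_0^3 6*x dx = 27.
Sum: 2916/5 − 648 − 126 + 27 = -819/5.
So RHS = -∫_0^3 v(x) φ(x) dx = 819/5.
LHS − RHS = -819/10 ≠ 0, so the identity fails.
(For a valid weak derivative the identity must hold for EVERY test function, in particular this one. The failure shows v is NOT the weak derivative of u.)
Correct weak derivative would be u'(x) = -6*x**2 - 2*x + 1.


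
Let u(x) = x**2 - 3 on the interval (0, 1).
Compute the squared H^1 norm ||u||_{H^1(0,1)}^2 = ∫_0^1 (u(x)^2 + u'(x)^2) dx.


||u||_{H^1}^2 = 128/15

The H^1 norm (squared) on an interval (0, L) is
  ||u||_{H^1}^2 = ∫_0^L u(x)^2 dx + ∫_0^L u'(x)^2 dx.
Compute u'(x) = 2*x.
Then u(x)^2 = x**4 - 6*x**2 + 9 and u'(x)^2 = 4*x**2.
Integrate each monomial from 0 to 1 using ∫_0^1 c·x^n dx = c·1^(n+1)/(n+1):
  ∫_0^1 u(x)^2 dx = ∫_0^1 (x^4 - 6*x^2 + 9) dx. Term by term:
    ∫_0^1 x^4 dx = 1/5;  ∫_0^1 -6*x^2 dx = -2;  ∫_0^1 9 dx = 9.
  Sum: 1/5 − 2 + 9 = 36/5.
  ∫_0^1 u'(x)^2 dx = ∫_0^1 (4*x^2) dx. Term by term:
    ∫_0^1 4*x^2 dx = 4/3.
Adding: ||u||_{H^1}^2 = 36/5 + 4/3 = 128/15.


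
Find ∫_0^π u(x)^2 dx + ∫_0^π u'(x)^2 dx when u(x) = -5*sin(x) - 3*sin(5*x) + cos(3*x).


||u||_{H^1(0,π)}^2 = 147*π

u'(x) = -3*sin(3*x) - 5*cos(x) - 15*cos(5*x).
Expand u² and (u')² and integrate term by term on (0, π), using: for integers n ≥ 1, ∫_0^π sin²(nx) dx = ∫_0^π cos²(nx) dx = π/2; for n ≠ n', ∫_0^π sin(nx)sin(n'x) dx = ∫_0^π cos(nx)cos(n'x) dx = 0; and by product-to-sum, ∫_0^π sin(nx)cos(n'x) dx = ½∫_0^π [sin((n+n')x) + sin((n−n')x)] dx, which is 0 when n+n' is even and 2n/(n²−n'²) when n+n' is odd (it need not vanish on (0, π)).
  u² squared terms: (-5)²·∫sin(x)² dx = 25·π/2 = 25*π/2;  (-3)²·∫sin(5x)² dx = 9·π/2 = 9*π/2;  (1)²·∫cos(3x)² dx = 1·π/2 = π/2.
  u² cross terms: 2·(-5)·(-3)·∫sin(x)·sin(5x) dx = 30·(0) = 0;  2·(-5)·(1)·∫sin(x)·cos(3x) dx = -10·(0) = 0;  2·(-3)·(1)·∫sin(5x)·cos(3x) dx = -6·(0) = 0.
  So ∫_0^π u² dx = 25*π/2 + 9*π/2 + π/2 + 0 + 0 + 0 = 35*π/2.
  (u')² squared terms: (-15)²·∫cos(5x)² dx = 225·π/2 = 225*π/2;  (-5)²·∫cos(x)² dx = 25·π/2 = 25*π/2;  (-3)²·∫sin(3x)² dx = 9·π/2 = 9*π/2.
  (u')² cross terms: 2·(-15)·(-5)·∫cos(5x)·cos(x) dx = 150·(0) = 0;  2·(-15)·(-3)·∫cos(5x)·sin(3x) dx = 90·(0) = 0;  2·(-5)·(-3)·∫cos(x)·sin(3x) dx = 30·(0) = 0.
  So ∫_0^π (u')² dx = 225*π/2 + 25*π/2 + 9*π/2 + 0 + 0 + 0 = 259*π/2.
||u||_{H^1}^2 = (35*π/2) + (259*π/2) = 147*π.


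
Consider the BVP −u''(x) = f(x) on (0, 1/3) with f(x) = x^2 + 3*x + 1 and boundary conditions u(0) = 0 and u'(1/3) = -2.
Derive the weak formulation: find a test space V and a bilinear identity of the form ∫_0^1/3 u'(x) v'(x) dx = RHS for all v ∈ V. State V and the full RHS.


V = {v ∈ H^1(0, 1/3) : v(0) = 0} (test functions vanish at x = 0 where u is specified); weak form: ∫_0^1/3 u'v' dx = ∫_0^1/3 (x^2 + 3*x + 1) v dx − 2·v(1/3) for all v ∈ V.

Multiply both sides by a test function v and integrate from 0 to 1/3:
  ∫_0^1/3 −u''(x) v(x) dx = ∫_0^1/3 f(x) v(x) dx.
Integrate the LHS by parts once:
  ∫_0^1/3 −u'' v dx = −[u'(x) v(x)]_0^1/3 + ∫_0^1/3 u'(x) v'(x) dx.
Thus ∫_0^1/3 u'(x) v'(x) dx = ∫_0^1/3 f(x) v(x) dx + [u'(x) v(x)]_0^1/3.
Choose V so that boundary terms are either known or forced to vanish.
Mixed BC: u(0) = 0 (Dirichlet) and u'(1/3) = -2 (Neumann). Define V = {v ∈ H^1(0, 1/3) : v(0) = 0}. Then [u' v]_0^1/3 = u'(1/3)·v(1/3) − u'(0)·0 = − 2·v(1/3).
Weak formulation: find u (satisfying any essential BC) such that ∫_0^1/3 u'(x) v'(x) dx = ∫_0^1/3 f v dx − 2·v(1/3) for all v ∈ V (Dirichlet at 0 absorbed into V; Neumann datum at x = 1/3 contributes the boundary term).
Substituting f(x) = x^2 + 3*x + 1, the right-hand side is ∫_0^1/3 (x^2 + 3*x + 1) v dx − 2·v(1/3).


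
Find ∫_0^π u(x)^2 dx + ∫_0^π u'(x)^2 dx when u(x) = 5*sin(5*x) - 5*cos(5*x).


||u||_{H^1(0,π)}^2 = 650*π

u'(x) = 25*sin(5*x) + 25*cos(5*x).
Expand u² and (u')² and integrate term by term on (0, π), using: for integers n ≥ 1, ∫_0^π sin²(nx) dx = ∫_0^π cos²(nx) dx = π/2; for n ≠ n', ∫_0^π sin(nx)sin(n'x) dx = ∫_0^π cos(nx)cos(n'x) dx = 0; and by product-to-sum, ∫_0^π sin(nx)cos(n'x) dx = ½∫_0^π [sin((n+n')x) + sin((n−n')x)] dx, which is 0 when n+n' is even and 2n/(n²−n'²) when n+n' is odd (it need not vanish on (0, π)).
  u² squared terms: (-5)²·∫cos(5x)² dx = 25·π/2 = 25*π/2;  (5)²·∫sin(5x)² dx = 25·π/2 = 25*π/2.
  u² cross terms: 2·(-5)·(5)·∫cos(5x)·sin(5x) dx = -50·(0) = 0.
  So ∫_0^π u² dx = 25*π/2 + 25*π/2 + 0 = 25*π.
  (u')² squared terms: (25)²·∫cos(5x)² dx = 625·π/2 = 625*π/2;  (25)²·∫sin(5x)² dx = 625·π/2 = 625*π/2.
  (u')² cross terms: 2·(25)·(25)·∫cos(5x)·sin(5x) dx = 1250·(0) = 0.
  So ∫_0^π (u')² dx = 625*π/2 + 625*π/2 + 0 = 625*π.
||u||_{H^1}^2 = (25*π) + (625*π) = 650*π.


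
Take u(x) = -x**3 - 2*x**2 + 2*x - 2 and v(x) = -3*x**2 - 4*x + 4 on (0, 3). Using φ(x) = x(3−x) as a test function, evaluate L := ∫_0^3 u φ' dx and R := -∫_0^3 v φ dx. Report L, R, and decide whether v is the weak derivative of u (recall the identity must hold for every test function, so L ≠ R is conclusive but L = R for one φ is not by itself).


LHS = 1089/20, RHS = 909/20. No, v is not the weak derivative of u.

u(x) = -x**3 - 2*x**2 + 2*x - 2, classical derivative u'(x) = -3*x**2 - 4*x + 2.
φ(x) = x(3−x), so φ'(x) = 3 - 2*x.
Note φ(0) = φ(3) = 0, so the boundary term u·φ vanishes.
LHS = ∫_0^3 u(x) φ'(x) dx = ∫_0^3 (2*x^4 + x^3 - 10*x^2 + 10*x - 6) dx. Term by term:
  ∫_0^3 2*x^4 dx = 486/5;  ∫_0^3 x^3 dx = 81/4;  ∫_0^3 -10*x^2 dx = -90;
  ∫_0^3 10*x dx = 45;  ∫_0^3 -6 dx = -18.
Sum: 486/5 + 81/4 − 90 + 45 − 18 = 1089/20.
So LHS = 1089/20.
∫_0^3 v(x) φ(x) dx = ∫_0^3 (3*x^4 - 5*x^3 - 16*x^2 + 12*x) dx. Term by term:
  ∫_0^3 3*x^4 dx = 729/5;  ∫_0^3 -5*x^3 dx = -405/4;  ∫_0^3 -16*x^2 dx = -144;
  ∫_0^3 12*x dx = 54.
Sum: 729/5 − 405/4 − 144 + 54 = -909/20.
So RHS = -∫_0^3 v(x) φ(x) dx = 909/20.
LHS − RHS = 9 ≠ 0, so the identity fails.
(For a valid weak derivative the identity must hold for EVERY test function, in particular this one. The failure shows v is NOT the weak derivative of u.)
Correct weak derivative would be u'(x) = -3*x**2 - 4*x + 2.


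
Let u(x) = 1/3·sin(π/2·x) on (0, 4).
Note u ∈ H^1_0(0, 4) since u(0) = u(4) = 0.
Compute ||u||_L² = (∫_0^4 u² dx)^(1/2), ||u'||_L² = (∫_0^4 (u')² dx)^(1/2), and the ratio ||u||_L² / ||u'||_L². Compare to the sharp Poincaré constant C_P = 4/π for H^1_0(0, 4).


||u||_L² / ||u'||_L² = 2/π < C_P = 4/π.

u(x) = 1/3·sin(π/2·x), so u'(x) = π*cos(π*x/2)/6.
Writing u(x) = A·sin(kπx/L) with A = 1/3 and k = 2, use ∫_0^L sin²(kπx/L) dx = L/2 and ∫_0^L cos²(kπx/L) dx = L/2.
u² = 1/9·sin²(π/2·x) and (u')² = π^2/36·cos²(π/2·x), and each of sin², cos² integrates to L/2 = 2 over (0, 4).
∫_0^4 u² dx = 2/9, so ||u||_L² = sqrt(2)/3.
∫_0^4 (u')² dx = π^2/18, so ||u'||_L² = sqrt(2)*π/6.
Ratio ||u||_L² / ||u'||_L² = 2/π.
Sharp Poincaré constant on H^1_0(0, 4) is C_P = L/π = 4/π, achieved by sin(π/4·x).
This is the k = 2 harmonic; the ratio L/(kπ) is strictly less than C_P = L/π, consistent with the sharp inequality ||u||_L² ≤ C_P ||u'||_L².


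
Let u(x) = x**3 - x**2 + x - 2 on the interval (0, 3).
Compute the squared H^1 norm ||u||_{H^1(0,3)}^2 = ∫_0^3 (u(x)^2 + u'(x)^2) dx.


||u||_{H^1}^2 = 28149/70

The H^1 norm (squared) on an interval (0, L) is
  ||u||_{H^1}^2 = ∫_0^L u(x)^2 dx + ∫_0^L u'(x)^2 dx.
Compute u'(x) = 3*x**2 - 2*x + 1.
Then u(x)^2 = x**6 - 2*x**5 + 3*x**4 - 6*x**3 + 5*x**2 - 4*x + 4 and u'(x)^2 = 9*x**4 - 12*x**3 + 10*x**2 - 4*x + 1.
Integrate each monomial from 0 to 3 using ∫_0^3 c·x^n dx = c·3^(n+1)/(n+1):
  ∫_0^3 u(x)^2 dx = ∫_0^3 (x^6 - 2*x^5 + 3*x^4 - 6*x^3 + 5*x^2 - 4*x + 4) dx. Term by term:
    ∫_0^3 x^6 dx = 2187/7;  ∫_0^3 -2*x^5 dx = -243;  ∫_0^3 3*x^4 dx = 729/5;
    ∫_0^3 -6*x^3 dx = -243/2;  ∫_0^3 5*x^2 dx = 45;  ∫_0^3 -4*x dx = -18;
    ∫_0^3 4 dx = 12.
  Sum: 2187/7 − 243 + 729/5 − 243/2 + 45 − 18 + 12 = 9291/70.
  ∫_0^3 u'(x)^2 dx = ∫_0^3 (9*x^4 - 12*x^3 + 10*x^2 - 4*x + 1) dx. Term by term:
    ∫_0^3 9*x^4 dx = 2187/5;  ∫_0^3 -12*x^3 dx = -243;  ∫_0^3 10*x^2 dx = 90;
    ∫_0^3 -4*x dx = -18;  ∫_0^3 1 dx = 3.
  Sum: 2187/5 − 243 + 90 − 18 + 3 = 1347/5.
Adding: ||u||_{H^1}^2 = 9291/70 + 1347/5 = 28149/70.


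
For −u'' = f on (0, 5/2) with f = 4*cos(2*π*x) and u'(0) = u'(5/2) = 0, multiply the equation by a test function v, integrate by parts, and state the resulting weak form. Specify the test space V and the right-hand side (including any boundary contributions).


V = H^1(0, 5/2) (no boundary constraint on v; u is determined up to an additive constant); weak form: ∫_0^5/2 u'v' dx = ∫_0^5/2 (4*cos(2*π*x)) v dx for all v ∈ V.

Multiply both sides by a test function v and integrate from 0 to 5/2:
  ∫_0^5/2 −u''(x) v(x) dx = ∫_0^5/2 f(x) v(x) dx.
Integrate the LHS by parts once:
  ∫_0^5/2 −u'' v dx = −[u'(x) v(x)]_0^5/2 + ∫_0^5/2 u'(x) v'(x) dx.
Thus ∫_0^5/2 u'(x) v'(x) dx = ∫_0^5/2 f(x) v(x) dx + [u'(x) v(x)]_0^5/2.
Choose V so that boundary terms are either known or forced to vanish.
u has homogeneous Neumann: u'(0) = u'(5/2) = 0. So [u' v]_0^5/2 = 0·v(5/2) − 0·v(0) = 0 for any v; take V = H^1(0, 5/2).
Weak formulation: find u (satisfying any essential BC) such that ∫_0^5/2 u'(x) v'(x) dx = ∫_0^5/2 f v dx for all v ∈ V (homogeneous Neumann, so boundary terms vanish).
Substituting f(x) = 4*cos(2*π*x), the right-hand side is ∫_0^5/2 (4*cos(2*π*x)) v dx.
Compatibility check (pure Neumann): taking v ≡ 1 ∈ V gives 0 = ∫_0^5/2 f dx + (0) − (0), i.e. ∫_0^5/2 f dx must equal u'(0) − u'(5/2) = 0. Indeed ∫_0^5/2 (4*cos(2*π*x)) dx = 0, so the data are compatible. The solution is then unique only up to an additive constant (fix it e.g. by requiring ∫_0^5/2 u dx = 0).


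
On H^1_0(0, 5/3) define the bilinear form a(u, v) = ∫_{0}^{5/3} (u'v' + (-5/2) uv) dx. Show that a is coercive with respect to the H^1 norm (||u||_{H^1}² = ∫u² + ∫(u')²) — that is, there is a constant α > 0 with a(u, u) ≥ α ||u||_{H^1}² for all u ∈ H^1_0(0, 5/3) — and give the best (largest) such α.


α = (-125 + 18*π^2)/(2*(25 + 9*π^2))

Coercivity of a(·,·) on H^1_0(0, 5/3) means a(u, u) ≥ α ||u||_{H^1}² for every u ∈ H^1_0.
The interval has length L = 5/3, and Poincaré/coercivity depend only on L. Here a(u, u) = ∫(u')² + (-5/2)·∫u².
Here c = -5/2 < 0 with |c| < (π/L)² = 9*π^2/25, so coercivity still holds. The condition a(u,u) ≥ α||u||_{H^1}² reads (1−α)∫(u')² ≥ (α−c)∫u². Any admissible α is ≤ 1 (rapidly oscillating u have ∫u²/∫(u')² → 0), and α = 1 would force 0 ≥ (1−c)∫u², impossible since c < 1; so 1−α > 0. By the sharp Poincaré inequality on H^1_0 of an interval of length L, ∫(u')² ≥ (π/L)²∫u² with equality for the first sine mode sin(π(x−x₀)/L) (x₀ the left endpoint), so the inequality holds for all u iff (1−α)(π/L)² ≥ α − c, i.e. α ≤ ((π/L)² + c)/((π/L)² + 1) = (1 + c(L/π)²)/(1 + (L/π)²). (Direct route, valid since c ≤ 0: Poincaré gives c∫u² ≥ c(L/π)²∫(u')², so a(u,u) ≥ (1 + c(L/π)²)∫(u')², while ||u||_{H^1}² ≤ (1 + (L/π)²)∫(u')²; dividing yields the same α.) With (π/L)² = 9*π^2/25 and c = -5/2, the largest admissible constant is α = ((π/L)² + c)/((π/L)² + 1).
Simplifying, α = (-125 + 18*π^2)/(2*(25 + 9*π^2)).


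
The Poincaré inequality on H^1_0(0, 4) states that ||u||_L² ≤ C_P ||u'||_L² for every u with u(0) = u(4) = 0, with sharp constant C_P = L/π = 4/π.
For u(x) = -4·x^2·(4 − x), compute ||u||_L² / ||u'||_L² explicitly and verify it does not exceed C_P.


||u||_L² / ||u'||_L² = 2*sqrt(14)/7 < C_P = 4/π.

u(x) = -4·x^2·(4 − x), so u'(x) = 4*x*(3*x - 8).
u(x) = -4·x^2·(4 − x) vanishes at x = 0 and x = 4, so u ∈ H^1_0(0, 4). Differentiate via the product rule and integrate the resulting polynomials term by term.
  ∫_0^4 u² dx = ∫_0^4 (16*x^6 - 128*x^5 + 256*x^4) dx. Term by term:
    ∫_0^4 16*x^6 dx = 262144/7;  ∫_0^4 -128*x^5 dx = -262144/3;  ∫_0^4 256*x^4 dx = 262144/5.
  Sum: 262144/7 − 262144/3 + 262144/5 = 262144/105.
  ∫_0^4 (u')² dx = ∫_0^4 (144*x^4 - 768*x^3 + 1024*x^2) dx. Term by term:
    ∫_0^4 144*x^4 dx = 147456/5;  ∫_0^4 -768*x^3 dx = -49152;  ∫_0^4 1024*x^2 dx = 65536/3.
  Sum: 147456/5 − 49152 + 65536/3 = 32768/15.
∫_0^4 u² dx = 262144/105, so ||u||_L² = 512*sqrt(105)/105.
∫_0^4 (u')² dx = 32768/15, so ||u'||_L² = 128*sqrt(30)/15.
Ratio ||u||_L² / ||u'||_L² = 2*sqrt(14)/7.
Sharp Poincaré constant on H^1_0(0, 4) is C_P = L/π = 4/π, achieved by sin(π/4·x).
A polynomial bump cannot attain the sharp Poincaré constant (only the first sine eigenfunction does), so the ratio is strictly less than C_P, consistent with ||u||_L² ≤ C_P ||u'||_L².


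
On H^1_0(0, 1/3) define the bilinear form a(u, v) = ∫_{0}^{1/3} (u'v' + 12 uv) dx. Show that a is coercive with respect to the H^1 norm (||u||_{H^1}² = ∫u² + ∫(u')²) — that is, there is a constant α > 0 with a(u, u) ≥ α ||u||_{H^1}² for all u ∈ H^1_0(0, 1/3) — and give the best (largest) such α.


α = 1

Coercivity of a(·,·) on H^1_0(0, 1/3) means a(u, u) ≥ α ||u||_{H^1}² for every u ∈ H^1_0.
The interval has length L = 1/3, and Poincaré/coercivity depend only on L. Here a(u, u) = ∫(u')² + (12)·∫u².
Here c = 12 ≥ 1, so a(u,u) = ∫(u')² + c∫u² ≥ ∫(u')² + ∫u² = ||u||_{H^1}², i.e. α = 1 works. No larger α is possible: a(u,u) ≥ α||u||_{H^1}² means (1−α)∫(u')² ≥ (α−c)∫u², and for the modes u_n = sin(nπ(x−x₀)/L) (x₀ the left endpoint) one has ∫u_n²/∫(u_n')² = (L/(nπ))² → 0, so a(u_n,u_n)/||u_n||_{H^1}² → 1. Hence the optimal constant is α = 1.
Therefore α = 1.


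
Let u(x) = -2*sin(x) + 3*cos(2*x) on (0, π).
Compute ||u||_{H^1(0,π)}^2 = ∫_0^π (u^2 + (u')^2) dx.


||u||_{H^1(0,π)}^2 = 40 + 53*π/2

u'(x) = -6*sin(2*x) - 2*cos(x).
Expand u² and (u')² and integrate term by term on (0, π), using: for integers n ≥ 1, ∫_0^π sin²(nx) dx = ∫_0^π cos²(nx) dx = π/2; for n ≠ n', ∫_0^π sin(nx)sin(n'x) dx = ∫_0^π cos(nx)cos(n'x) dx = 0; and by product-to-sum, ∫_0^π sin(nx)cos(n'x) dx = ½∫_0^π [sin((n+n')x) + sin((n−n')x)] dx, which is 0 when n+n' is even and 2n/(n²−n'²) when n+n' is odd (it need not vanish on (0, π)).
  u² squared terms: (-2)²·∫sin(x)² dx = 4·π/2 = 2*π;  (3)²·∫cos(2x)² dx = 9·π/2 = 9*π/2.
  u² cross terms: 2·(-2)·(3)·∫sin(x)·cos(2x) dx = -12·(-2/3) = 8.
  So ∫_0^π u² dx = 2*π + 9*π/2 + 8 = 8 + 13*π/2.
  (u')² squared terms: (-6)²·∫sin(2x)² dx = 36·π/2 = 18*π;  (-2)²·∫cos(x)² dx = 4·π/2 = 2*π.
  (u')² cross terms: 2·(-6)·(-2)·∫sin(2x)·cos(x) dx = 24·(4/3) = 32.
  So ∫_0^π (u')² dx = 18*π + 2*π + 32 = 32 + 20*π.
||u||_{H^1}^2 = (8 + 13*π/2) + (32 + 20*π) = 40 + 53*π/2.


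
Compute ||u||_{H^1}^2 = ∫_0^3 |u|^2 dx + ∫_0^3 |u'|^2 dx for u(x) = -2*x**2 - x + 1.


||u||_{H^1}^2 = 2127/5

The H^1 norm (squared) on an interval (0, L) is
  ||u||_{H^1}^2 = ∫_0^L u(x)^2 dx + ∫_0^L u'(x)^2 dx.
Compute u'(x) = -4*x - 1.
Then u(x)^2 = 4*x**4 + 4*x**3 - 3*x**2 - 2*x + 1 and u'(x)^2 = 16*x**2 + 8*x + 1.
Integrate each monomial from 0 to 3 using ∫_0^3 c·x^n dx = c·3^(n+1)/(n+1):
  ∫_0^3 u(x)^2 dx = ∫_0^3 (4*x^4 + 4*x^3 - 3*x^2 - 2*x + 1) dx. Term by term:
    ∫_0^3 4*x^4 dx = 972/5;  ∫_0^3 4*x^3 dx = 81;  ∫_0^3 -3*x^2 dx = -27;
    ∫_0^3 -2*x dx = -9;  ∫_0^3 1 dx = 3.
  Sum: 972/5 + 81 − 27 − 9 + 3 = 1212/5.
  ∫_0^3 u'(x)^2 dx = ∫_0^3 (16*x^2 + 8*x + 1) dx. Term by term:
    ∫_0^3 16*x^2 dx = 144;  ∫_0^3 8*x dx = 36;  ∫_0^3 1 dx = 3.
  Sum: 144 + 36 + 3 = 183.
Adding: ||u||_{H^1}^2 = 1212/5 + 183 = 2127/5.
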